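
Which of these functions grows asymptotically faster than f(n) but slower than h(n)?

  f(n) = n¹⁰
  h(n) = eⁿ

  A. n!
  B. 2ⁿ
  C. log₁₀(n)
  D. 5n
B

We need g(n) with n¹⁰ = o(g(n)) and g(n) = o(eⁿ), i.e. O(n¹⁰) ≺ g ≺ O(eⁿ).
Check each option:
  A. n! — O(n!) does not grow strictly slower than h(n)
  B. 2ⁿ — O(2ⁿ) is strictly between O(n¹⁰) and O(eⁿ) ✓
  C. log₁₀(n) — O(log n) does not grow strictly faster than f(n)
  D. 5n — O(n) does not grow strictly faster than f(n)

Only option B (2ⁿ) lies strictly between.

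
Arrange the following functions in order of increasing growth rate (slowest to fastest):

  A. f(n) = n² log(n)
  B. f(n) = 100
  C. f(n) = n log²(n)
B < C < A

Comparing growth rates:
B = 100 is O(1)
C = n log²(n) is O(n log² n)
A = n² log(n) is O(n² log n)

Therefore, the order from slowest to fastest is: B < C < A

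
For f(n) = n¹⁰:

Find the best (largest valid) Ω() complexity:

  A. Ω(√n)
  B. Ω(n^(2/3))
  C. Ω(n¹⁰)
C

f(n) = n¹⁰ is Ω(n¹⁰).
All listed options are valid Big-Ω bounds (lower bounds),
but Ω(n¹⁰) is the tightest (largest valid bound).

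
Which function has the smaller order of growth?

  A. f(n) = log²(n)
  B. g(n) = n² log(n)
A

f(n) = log²(n) is O(log² n), while g(n) = n² log(n) is O(n² log n).
Since O(log² n) grows slower than O(n² log n), f(n) is dominated.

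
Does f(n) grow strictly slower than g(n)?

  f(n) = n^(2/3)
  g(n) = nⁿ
True

f(n) = n^(2/3) is O(n^(2/3)), and g(n) = nⁿ is O(nⁿ).
Since O(n^(2/3)) grows strictly slower than O(nⁿ), f(n) = o(g(n)) is true.
This means lim(n→∞) f(n)/g(n) = 0.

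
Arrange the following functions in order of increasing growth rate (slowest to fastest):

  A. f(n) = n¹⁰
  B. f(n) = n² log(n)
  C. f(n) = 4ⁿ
B < A < C

Comparing growth rates:
B = n² log(n) is O(n² log n)
A = n¹⁰ is O(n¹⁰)
C = 4ⁿ is O(4ⁿ)

Therefore, the order from slowest to fastest is: B < A < C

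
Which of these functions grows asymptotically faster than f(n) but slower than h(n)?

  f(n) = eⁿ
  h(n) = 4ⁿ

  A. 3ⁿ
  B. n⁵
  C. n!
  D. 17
A

We need g(n) with eⁿ = o(g(n)) and g(n) = o(4ⁿ), i.e. O(eⁿ) ≺ g ≺ O(4ⁿ).
Check each option:
  A. 3ⁿ — O(3ⁿ) is strictly between O(eⁿ) and O(4ⁿ) ✓
  B. n⁵ — O(n⁵) does not grow strictly faster than f(n)
  C. n! — O(n!) does not grow strictly slower than h(n)
  D. 17 — O(1) does not grow strictly faster than f(n)

Only option A (3ⁿ) lies strictly between.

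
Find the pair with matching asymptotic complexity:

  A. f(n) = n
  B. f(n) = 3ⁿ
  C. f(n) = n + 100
A and C

Examining each function:
  A. n is O(n)
  B. 3ⁿ is O(3ⁿ)
  C. n + 100 is O(n)

Functions A and C both have the same complexity class.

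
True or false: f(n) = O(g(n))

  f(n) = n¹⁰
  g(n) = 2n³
False

f(n) = n¹⁰ is O(n¹⁰), and g(n) = 2n³ is O(n³).
Since O(n¹⁰) grows faster than O(n³), f(n) = O(g(n)) is false.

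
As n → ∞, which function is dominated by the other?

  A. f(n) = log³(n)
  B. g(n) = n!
A

f(n) = log³(n) is O(log³ n), while g(n) = n! is O(n!).
Since O(log³ n) grows slower than O(n!), f(n) is dominated.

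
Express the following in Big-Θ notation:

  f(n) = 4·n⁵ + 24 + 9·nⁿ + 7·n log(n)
Θ(nⁿ)

Order the terms by growth rate: 24 ≺ 7·n log(n) ≺ 4·n⁵ ≺ 9·nⁿ.
The fastest-growing term 9·nⁿ dominates as n → ∞; dropping its constant factor gives Θ(nⁿ).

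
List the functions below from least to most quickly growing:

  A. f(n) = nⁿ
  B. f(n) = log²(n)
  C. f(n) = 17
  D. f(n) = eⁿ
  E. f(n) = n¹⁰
C < B < E < D < A

Comparing growth rates:
C = 17 is O(1)
B = log²(n) is O(log² n)
E = n¹⁰ is O(n¹⁰)
D = eⁿ is O(eⁿ)
A = nⁿ is O(nⁿ)

Therefore, the order from slowest to fastest is: C < B < E < D < A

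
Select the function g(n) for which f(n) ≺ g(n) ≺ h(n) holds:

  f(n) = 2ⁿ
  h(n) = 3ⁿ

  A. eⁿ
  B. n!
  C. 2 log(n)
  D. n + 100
A

We need g(n) with 2ⁿ = o(g(n)) and g(n) = o(3ⁿ), i.e. O(2ⁿ) ≺ g ≺ O(3ⁿ).
Check each option:
  A. eⁿ — O(eⁿ) is strictly between O(2ⁿ) and O(3ⁿ) ✓
  B. n! — O(n!) does not grow strictly slower than h(n)
  C. 2 log(n) — O(log n) does not grow strictly faster than f(n)
  D. n + 100 — O(n) does not grow strictly faster than f(n)

Only option A (eⁿ) lies strictly between.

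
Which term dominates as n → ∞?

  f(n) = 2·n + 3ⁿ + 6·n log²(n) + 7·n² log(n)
3ⁿ

Looking at each term:
  - 2·n is O(n)
  - 3ⁿ is O(3ⁿ)
  - 6·n log²(n) is O(n log² n)
  - 7·n² log(n) is O(n² log n)

The term 3ⁿ (O(3ⁿ)) grows fastest and dominates all others.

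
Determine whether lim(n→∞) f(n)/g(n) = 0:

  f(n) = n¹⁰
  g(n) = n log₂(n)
False

f(n) = n¹⁰ is O(n¹⁰), and g(n) = n log₂(n) is O(n log n).
Since O(n¹⁰) grows faster than or equal to O(n log n), f(n) = o(g(n)) is false.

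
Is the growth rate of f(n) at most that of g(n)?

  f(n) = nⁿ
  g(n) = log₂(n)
False

f(n) = nⁿ is O(nⁿ), and g(n) = log₂(n) is O(log n).
Since O(nⁿ) grows faster than O(log n), f(n) = O(g(n)) is false.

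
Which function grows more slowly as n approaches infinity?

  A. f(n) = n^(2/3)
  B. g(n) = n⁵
A

f(n) = n^(2/3) is O(n^(2/3)), while g(n) = n⁵ is O(n⁵).
Since O(n^(2/3)) grows slower than O(n⁵), f(n) is dominated.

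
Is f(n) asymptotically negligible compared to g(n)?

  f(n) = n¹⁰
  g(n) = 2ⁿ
True

f(n) = n¹⁰ is O(n¹⁰), and g(n) = 2ⁿ is O(2ⁿ).
Since O(n¹⁰) grows strictly slower than O(2ⁿ), f(n) = o(g(n)) is true.
This means lim(n→∞) f(n)/g(n) = 0.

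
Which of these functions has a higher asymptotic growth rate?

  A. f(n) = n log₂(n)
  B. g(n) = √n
A

f(n) = n log₂(n) is O(n log n), while g(n) = √n is O(√n).
Since O(n log n) grows faster than O(√n), f(n) dominates.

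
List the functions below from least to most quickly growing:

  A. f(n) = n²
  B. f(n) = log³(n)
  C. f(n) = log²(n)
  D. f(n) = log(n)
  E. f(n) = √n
D < C < B < E < A

Comparing growth rates:
D = log(n) is O(log n)
C = log²(n) is O(log² n)
B = log³(n) is O(log³ n)
E = √n is O(√n)
A = n² is O(n²)

Therefore, the order from slowest to fastest is: D < C < B < E < A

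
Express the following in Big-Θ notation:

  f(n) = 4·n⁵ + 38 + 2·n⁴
Θ(n⁵)

Order the terms by growth rate: 38 ≺ 2·n⁴ ≺ 4·n⁵.
The fastest-growing term 4·n⁵ dominates as n → ∞; dropping its constant factor gives Θ(n⁵).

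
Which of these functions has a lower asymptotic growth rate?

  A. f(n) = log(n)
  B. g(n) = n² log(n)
A

f(n) = log(n) is O(log n), while g(n) = n² log(n) is O(n² log n).
Since O(log n) grows slower than O(n² log n), f(n) is dominated.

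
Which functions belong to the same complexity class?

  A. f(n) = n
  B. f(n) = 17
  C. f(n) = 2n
A and C

Examining each function:
  A. n is O(n)
  B. 17 is O(1)
  C. 2n is O(n)

Functions A and C both have the same complexity class.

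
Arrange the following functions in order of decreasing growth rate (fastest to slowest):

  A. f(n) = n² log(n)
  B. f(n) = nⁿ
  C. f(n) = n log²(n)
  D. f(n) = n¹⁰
B > D > A > C

Comparing growth rates:
B = nⁿ is O(nⁿ)
D = n¹⁰ is O(n¹⁰)
A = n² log(n) is O(n² log n)
C = n log²(n) is O(n log² n)

Therefore, the order from fastest to slowest is: B > D > A > C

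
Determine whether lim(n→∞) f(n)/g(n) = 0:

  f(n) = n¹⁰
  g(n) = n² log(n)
False

f(n) = n¹⁰ is O(n¹⁰), and g(n) = n² log(n) is O(n² log n).
Since O(n¹⁰) grows faster than or equal to O(n² log n), f(n) = o(g(n)) is false.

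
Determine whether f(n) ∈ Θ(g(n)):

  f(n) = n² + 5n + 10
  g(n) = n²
True

f(n) = n² + 5n + 10 and g(n) = n² are both O(n²).
Since they have the same asymptotic growth rate, f(n) = Θ(g(n)) is true.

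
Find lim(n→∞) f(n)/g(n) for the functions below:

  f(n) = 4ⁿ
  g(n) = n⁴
∞

Since 4ⁿ (O(4ⁿ)) grows faster than n⁴ (O(n⁴)),
the ratio f(n)/g(n) → ∞ as n → ∞.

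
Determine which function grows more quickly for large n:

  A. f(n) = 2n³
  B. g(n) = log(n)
A

f(n) = 2n³ is O(n³), while g(n) = log(n) is O(log n).
Since O(n³) grows faster than O(log n), f(n) dominates.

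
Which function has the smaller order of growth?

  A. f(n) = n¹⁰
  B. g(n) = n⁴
B

f(n) = n¹⁰ is O(n¹⁰), while g(n) = n⁴ is O(n⁴).
Since O(n⁴) grows slower than O(n¹⁰), g(n) is dominated.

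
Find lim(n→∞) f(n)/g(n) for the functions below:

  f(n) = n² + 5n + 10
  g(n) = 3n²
1/3

Since n² + 5n + 10 and 3n² have the same growth rate (O(n²)),
the ratio converges to a constant: 1/3.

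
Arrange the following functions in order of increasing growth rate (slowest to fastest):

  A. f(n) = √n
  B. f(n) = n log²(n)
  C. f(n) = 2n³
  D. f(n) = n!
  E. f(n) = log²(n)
E < A < B < C < D

Comparing growth rates:
E = log²(n) is O(log² n)
A = √n is O(√n)
B = n log²(n) is O(n log² n)
C = 2n³ is O(n³)
D = n! is O(n!)

Therefore, the order from slowest to fastest is: E < A < B < C < D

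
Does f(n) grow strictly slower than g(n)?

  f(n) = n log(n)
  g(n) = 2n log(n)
False

f(n) = n log(n) is O(n log n), and g(n) = 2n log(n) is O(n log n).
Since they have the same growth rate, f(n) = o(g(n)) is false.
(f = o(g) requires f to grow strictly slower, not equal.)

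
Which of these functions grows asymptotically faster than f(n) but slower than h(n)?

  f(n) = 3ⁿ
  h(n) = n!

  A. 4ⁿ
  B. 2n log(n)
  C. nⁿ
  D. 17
A

We need g(n) with 3ⁿ = o(g(n)) and g(n) = o(n!), i.e. O(3ⁿ) ≺ g ≺ O(n!).
Check each option:
  A. 4ⁿ — O(4ⁿ) is strictly between O(3ⁿ) and O(n!) ✓
  B. 2n log(n) — O(n log n) does not grow strictly faster than f(n)
  C. nⁿ — O(nⁿ) does not grow strictly slower than h(n)
  D. 17 — O(1) does not grow strictly faster than f(n)

Only option A (4ⁿ) lies strictly between.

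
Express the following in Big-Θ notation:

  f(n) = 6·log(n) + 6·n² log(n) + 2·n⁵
Θ(n⁵)

Order the terms by growth rate: 6·log(n) ≺ 6·n² log(n) ≺ 2·n⁵.
The fastest-growing term 2·n⁵ dominates as n → ∞; dropping its constant factor gives Θ(n⁵).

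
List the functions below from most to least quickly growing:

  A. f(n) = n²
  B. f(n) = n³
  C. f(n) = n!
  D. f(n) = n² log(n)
C > B > D > A

Comparing growth rates:
C = n! is O(n!)
B = n³ is O(n³)
D = n² log(n) is O(n² log n)
A = n² is O(n²)

Therefore, the order from fastest to slowest is: C > B > D > A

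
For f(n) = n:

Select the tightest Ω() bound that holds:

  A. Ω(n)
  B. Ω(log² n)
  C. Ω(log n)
A

f(n) = n is Ω(n).
All listed options are valid Big-Ω bounds (lower bounds),
but Ω(n) is the tightest (largest valid bound).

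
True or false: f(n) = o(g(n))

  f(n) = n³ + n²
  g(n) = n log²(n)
False

f(n) = n³ + n² is O(n³), and g(n) = n log²(n) is O(n log² n).
Since O(n³) grows faster than or equal to O(n log² n), f(n) = o(g(n)) is false.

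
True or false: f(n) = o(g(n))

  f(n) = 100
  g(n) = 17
False

f(n) = 100 is O(1), and g(n) = 17 is O(1).
Since they have the same growth rate, f(n) = o(g(n)) is false.
(f = o(g) requires f to grow strictly slower, not equal.)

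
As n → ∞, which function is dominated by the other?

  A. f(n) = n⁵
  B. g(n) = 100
B

f(n) = n⁵ is O(n⁵), while g(n) = 100 is O(1).
Since O(1) grows slower than O(n⁵), g(n) is dominated.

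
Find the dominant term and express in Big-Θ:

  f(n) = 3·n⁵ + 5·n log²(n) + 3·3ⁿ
Θ(3ⁿ)

Order the terms by growth rate: 5·n log²(n) ≺ 3·n⁵ ≺ 3·3ⁿ.
The fastest-growing term 3·3ⁿ dominates as n → ∞; dropping its constant factor gives Θ(3ⁿ).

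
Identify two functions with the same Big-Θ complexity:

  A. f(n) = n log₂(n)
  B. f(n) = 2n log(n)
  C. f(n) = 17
A and B

Examining each function:
  A. n log₂(n) is O(n log n)
  B. 2n log(n) is O(n log n)
  C. 17 is O(1)

Functions A and B both have the same complexity class.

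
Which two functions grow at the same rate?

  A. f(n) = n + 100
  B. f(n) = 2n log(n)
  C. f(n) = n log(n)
B and C

Examining each function:
  A. n + 100 is O(n)
  B. 2n log(n) is O(n log n)
  C. n log(n) is O(n log n)

Functions B and C both have the same complexity class.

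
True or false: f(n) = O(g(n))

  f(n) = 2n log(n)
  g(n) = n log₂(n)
True

f(n) = 2n log(n) and g(n) = n log₂(n) are both O(n log n).
Big-O permits equal growth rates (f ≤ c·g for some c), so f(n) = O(g(n)) is true.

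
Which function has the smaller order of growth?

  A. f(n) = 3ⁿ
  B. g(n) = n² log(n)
B

f(n) = 3ⁿ is O(3ⁿ), while g(n) = n² log(n) is O(n² log n).
Since O(n² log n) grows slower than O(3ⁿ), g(n) is dominated.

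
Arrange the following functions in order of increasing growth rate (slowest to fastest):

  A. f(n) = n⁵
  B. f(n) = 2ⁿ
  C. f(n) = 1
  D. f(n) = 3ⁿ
C < A < B < D

Comparing growth rates:
C = 1 is O(1)
A = n⁵ is O(n⁵)
B = 2ⁿ is O(2ⁿ)
D = 3ⁿ is O(3ⁿ)

Therefore, the order from slowest to fastest is: C < A < B < D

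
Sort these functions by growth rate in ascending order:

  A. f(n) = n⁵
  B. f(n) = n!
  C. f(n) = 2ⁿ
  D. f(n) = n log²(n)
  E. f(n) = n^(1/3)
E < D < A < C < B

Comparing growth rates:
E = n^(1/3) is O(n^(1/3))
D = n log²(n) is O(n log² n)
A = n⁵ is O(n⁵)
C = 2ⁿ is O(2ⁿ)
B = n! is O(n!)

Therefore, the order from slowest to fastest is: E < D < A < C < B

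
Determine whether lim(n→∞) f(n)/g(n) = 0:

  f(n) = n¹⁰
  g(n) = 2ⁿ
True

f(n) = n¹⁰ is O(n¹⁰), and g(n) = 2ⁿ is O(2ⁿ).
Since O(n¹⁰) grows strictly slower than O(2ⁿ), f(n) = o(g(n)) is true.
This means lim(n→∞) f(n)/g(n) = 0.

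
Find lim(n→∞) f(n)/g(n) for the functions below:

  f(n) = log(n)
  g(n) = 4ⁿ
0

Since log(n) (O(log n)) grows slower than 4ⁿ (O(4ⁿ)),
the ratio f(n)/g(n) → 0 as n → ∞.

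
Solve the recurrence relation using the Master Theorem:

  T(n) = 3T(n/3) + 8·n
Θ(n log n)

Master Theorem: a = 3, b = 3, f(n) = 8·n.
Compute the critical exponent d = log₃(3) = 1.
Compare f(n) = Θ(n) against n^d:
  k = 1 = d, so f(n) = Θ(n^d) — Case 2.
  Work is balanced across levels: T(n) = Θ(n^d log n) = Θ(n log n).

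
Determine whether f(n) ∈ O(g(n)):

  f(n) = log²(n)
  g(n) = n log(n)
True

f(n) = log²(n) is O(log² n), and g(n) = n log(n) is O(n log n).
Since O(log² n) ⊆ O(n log n) (f grows no faster than g), f(n) = O(g(n)) is true.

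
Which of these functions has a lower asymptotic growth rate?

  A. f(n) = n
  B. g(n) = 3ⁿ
A

f(n) = n is O(n), while g(n) = 3ⁿ is O(3ⁿ).
Since O(n) grows slower than O(3ⁿ), f(n) is dominated.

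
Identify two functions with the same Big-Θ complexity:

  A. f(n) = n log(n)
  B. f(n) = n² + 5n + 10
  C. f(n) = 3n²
B and C

Examining each function:
  A. n log(n) is O(n log n)
  B. n² + 5n + 10 is O(n²)
  C. 3n² is O(n²)

Functions B and C both have the same complexity class.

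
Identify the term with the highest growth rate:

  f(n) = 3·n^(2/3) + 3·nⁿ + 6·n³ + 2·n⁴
3·nⁿ

Looking at each term:
  - 3·n^(2/3) is O(n^(2/3))
  - 3·nⁿ is O(nⁿ)
  - 6·n³ is O(n³)
  - 2·n⁴ is O(n⁴)

The term 3·nⁿ (O(nⁿ)) grows fastest and dominates all others.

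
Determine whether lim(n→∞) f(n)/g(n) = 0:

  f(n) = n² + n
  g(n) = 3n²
False

f(n) = n² + n is O(n²), and g(n) = 3n² is O(n²).
Since they have the same growth rate, f(n) = o(g(n)) is false.
(f = o(g) requires f to grow strictly slower, not equal.)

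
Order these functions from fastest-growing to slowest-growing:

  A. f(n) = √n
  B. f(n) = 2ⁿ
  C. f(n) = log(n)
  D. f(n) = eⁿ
D > B > A > C

Comparing growth rates:
D = eⁿ is O(eⁿ)
B = 2ⁿ is O(2ⁿ)
A = √n is O(√n)
C = log(n) is O(log n)

Therefore, the order from fastest to slowest is: D > B > A > C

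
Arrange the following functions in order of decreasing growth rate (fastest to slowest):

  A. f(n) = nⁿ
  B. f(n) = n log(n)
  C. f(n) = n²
A > C > B

Comparing growth rates:
A = nⁿ is O(nⁿ)
C = n² is O(n²)
B = n log(n) is O(n log n)

Therefore, the order from fastest to slowest is: A > C > B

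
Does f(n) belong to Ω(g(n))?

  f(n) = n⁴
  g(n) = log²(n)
True

f(n) = n⁴ is O(n⁴), and g(n) = log²(n) is O(log² n).
Since O(n⁴) grows at least as fast as O(log² n), f(n) = Ω(g(n)) is true.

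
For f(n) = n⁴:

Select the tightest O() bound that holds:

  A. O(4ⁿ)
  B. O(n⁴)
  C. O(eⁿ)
B

f(n) = n⁴ is O(n⁴).
All listed options are valid Big-O bounds (upper bounds),
but O(n⁴) is the tightest (smallest valid bound).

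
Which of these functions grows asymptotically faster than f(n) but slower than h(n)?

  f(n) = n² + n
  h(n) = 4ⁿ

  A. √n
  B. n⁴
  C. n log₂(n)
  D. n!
B

We need g(n) with n² + n = o(g(n)) and g(n) = o(4ⁿ), i.e. O(n²) ≺ g ≺ O(4ⁿ).
Check each option:
  A. √n — O(√n) does not grow strictly faster than f(n)
  B. n⁴ — O(n⁴) is strictly between O(n²) and O(4ⁿ) ✓
  C. n log₂(n) — O(n log n) does not grow strictly faster than f(n)
  D. n! — O(n!) does not grow strictly slower than h(n)

Only option B (n⁴) lies strictly between.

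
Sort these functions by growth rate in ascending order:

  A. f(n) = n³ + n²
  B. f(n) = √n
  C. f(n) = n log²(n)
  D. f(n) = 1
D < B < C < A

Comparing growth rates:
D = 1 is O(1)
B = √n is O(√n)
C = n log²(n) is O(n log² n)
A = n³ + n² is O(n³)

Therefore, the order from slowest to fastest is: D < B < C < A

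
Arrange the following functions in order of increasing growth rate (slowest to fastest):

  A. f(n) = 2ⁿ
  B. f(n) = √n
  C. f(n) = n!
B < A < C

Comparing growth rates:
B = √n is O(√n)
A = 2ⁿ is O(2ⁿ)
C = n! is O(n!)

Therefore, the order from slowest to fastest is: B < A < C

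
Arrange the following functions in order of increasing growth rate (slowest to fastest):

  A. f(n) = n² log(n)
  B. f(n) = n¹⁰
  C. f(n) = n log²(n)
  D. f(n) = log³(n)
D < C < A < B

Comparing growth rates:
D = log³(n) is O(log³ n)
C = n log²(n) is O(n log² n)
A = n² log(n) is O(n² log n)
B = n¹⁰ is O(n¹⁰)

Therefore, the order from slowest to fastest is: D < C < A < B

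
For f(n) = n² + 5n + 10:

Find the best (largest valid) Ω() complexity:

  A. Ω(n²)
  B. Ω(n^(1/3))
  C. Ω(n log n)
A

f(n) = n² + 5n + 10 is Ω(n²).
All listed options are valid Big-Ω bounds (lower bounds),
but Ω(n²) is the tightest (largest valid bound).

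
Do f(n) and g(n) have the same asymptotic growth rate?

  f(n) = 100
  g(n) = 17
True

f(n) = 100 and g(n) = 17 are both O(1).
Since they have the same asymptotic growth rate, f(n) = Θ(g(n)) is true.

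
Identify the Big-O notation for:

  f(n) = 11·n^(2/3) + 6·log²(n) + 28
O(n^(2/3))

The dominant term in 11·n^(2/3) + 6·log²(n) + 28 is 11·n^(2/3), which is Θ(n^(2/3)).
Lower-order terms (6·log²(n), 28) are asymptotically negligible.
Constants are absorbed, so the tightest bound is O(n^(2/3)).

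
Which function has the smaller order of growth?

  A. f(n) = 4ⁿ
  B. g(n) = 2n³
B

f(n) = 4ⁿ is O(4ⁿ), while g(n) = 2n³ is O(n³).
Since O(n³) grows slower than O(4ⁿ), g(n) is dominated.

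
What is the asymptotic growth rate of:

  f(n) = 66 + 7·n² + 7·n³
Θ(n³)

Order the terms by growth rate: 66 ≺ 7·n² ≺ 7·n³.
The fastest-growing term 7·n³ dominates as n → ∞; dropping its constant factor gives Θ(n³).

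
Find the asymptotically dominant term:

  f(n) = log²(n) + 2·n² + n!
n!

Looking at each term:
  - log²(n) is O(log² n)
  - 2·n² is O(n²)
  - n! is O(n!)

The term n! (O(n!)) grows fastest and dominates all others.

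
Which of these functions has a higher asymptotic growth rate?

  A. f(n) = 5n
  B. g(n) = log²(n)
A

f(n) = 5n is O(n), while g(n) = log²(n) is O(log² n).
Since O(n) grows faster than O(log² n), f(n) dominates.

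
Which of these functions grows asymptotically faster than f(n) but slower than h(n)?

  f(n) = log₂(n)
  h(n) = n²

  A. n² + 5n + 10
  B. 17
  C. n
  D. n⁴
C

We need g(n) with log₂(n) = o(g(n)) and g(n) = o(n²), i.e. O(log n) ≺ g ≺ O(n²).
Check each option:
  A. n² + 5n + 10 — O(n²) does not grow strictly slower than h(n)
  B. 17 — O(1) does not grow strictly faster than f(n)
  C. n — O(n) is strictly between O(log n) and O(n²) ✓
  D. n⁴ — O(n⁴) does not grow strictly slower than h(n)

Only option C (n) lies strictly between.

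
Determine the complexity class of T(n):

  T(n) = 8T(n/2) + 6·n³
Θ(n³ log n)

Master Theorem: a = 8, b = 2, f(n) = 6·n³.
Compute the critical exponent d = log₂(8) = 3.
Compare f(n) = Θ(n³) against n^d:
  k = 3 = d, so f(n) = Θ(n^d) — Case 2.
  Work is balanced across levels: T(n) = Θ(n^d log n) = Θ(n³ log n).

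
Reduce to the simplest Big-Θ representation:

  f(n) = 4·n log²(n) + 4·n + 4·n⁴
Θ(n⁴)

Order the terms by growth rate: 4·n ≺ 4·n log²(n) ≺ 4·n⁴.
The fastest-growing term 4·n⁴ dominates as n → ∞; dropping its constant factor gives Θ(n⁴).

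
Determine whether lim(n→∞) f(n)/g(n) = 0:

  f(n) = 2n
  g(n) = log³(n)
False

f(n) = 2n is O(n), and g(n) = log³(n) is O(log³ n).
Since O(n) grows faster than or equal to O(log³ n), f(n) = o(g(n)) is false.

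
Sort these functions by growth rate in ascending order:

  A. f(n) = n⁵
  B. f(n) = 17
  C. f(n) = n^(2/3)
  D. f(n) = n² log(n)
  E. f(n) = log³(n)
B < E < C < D < A

Comparing growth rates:
B = 17 is O(1)
E = log³(n) is O(log³ n)
C = n^(2/3) is O(n^(2/3))
D = n² log(n) is O(n² log n)
A = n⁵ is O(n⁵)

Therefore, the order from slowest to fastest is: B < E < C < D < A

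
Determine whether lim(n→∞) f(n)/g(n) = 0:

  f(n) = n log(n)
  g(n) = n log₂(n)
False

f(n) = n log(n) is O(n log n), and g(n) = n log₂(n) is O(n log n).
Since they have the same growth rate, f(n) = o(g(n)) is false.
(f = o(g) requires f to grow strictly slower, not equal.)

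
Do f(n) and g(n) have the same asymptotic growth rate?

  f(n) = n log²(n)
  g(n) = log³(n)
False

f(n) = n log²(n) is O(n log² n), and g(n) = log³(n) is O(log³ n).
Since they have different growth rates, f(n) = Θ(g(n)) is false.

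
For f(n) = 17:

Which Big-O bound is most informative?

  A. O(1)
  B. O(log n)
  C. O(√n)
A

f(n) = 17 is O(1).
All listed options are valid Big-O bounds (upper bounds),
but O(1) is the tightest (smallest valid bound).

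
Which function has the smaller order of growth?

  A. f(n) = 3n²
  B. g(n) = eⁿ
A

f(n) = 3n² is O(n²), while g(n) = eⁿ is O(eⁿ).
Since O(n²) grows slower than O(eⁿ), f(n) is dominated.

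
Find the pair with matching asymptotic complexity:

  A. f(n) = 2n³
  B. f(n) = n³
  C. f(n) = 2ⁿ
A and B

Examining each function:
  A. 2n³ is O(n³)
  B. n³ is O(n³)
  C. 2ⁿ is O(2ⁿ)

Functions A and B both have the same complexity class.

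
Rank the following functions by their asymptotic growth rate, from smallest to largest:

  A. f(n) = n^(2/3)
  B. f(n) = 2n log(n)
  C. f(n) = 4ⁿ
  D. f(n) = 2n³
A < B < D < C

Comparing growth rates:
A = n^(2/3) is O(n^(2/3))
B = 2n log(n) is O(n log n)
D = 2n³ is O(n³)
C = 4ⁿ is O(4ⁿ)

Therefore, the order from slowest to fastest is: A < B < D < C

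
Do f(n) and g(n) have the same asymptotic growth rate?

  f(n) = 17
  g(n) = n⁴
False

f(n) = 17 is O(1), and g(n) = n⁴ is O(n⁴).
Since they have different growth rates, f(n) = Θ(g(n)) is false.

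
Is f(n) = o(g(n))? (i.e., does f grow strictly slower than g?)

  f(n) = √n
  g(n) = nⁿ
True

f(n) = √n is O(√n), and g(n) = nⁿ is O(nⁿ).
Since O(√n) grows strictly slower than O(nⁿ), f(n) = o(g(n)) is true.
This means lim(n→∞) f(n)/g(n) = 0.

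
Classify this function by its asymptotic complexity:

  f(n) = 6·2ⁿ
O(2ⁿ)

The dominant term in 6·2ⁿ is 6·2ⁿ, which is Θ(2ⁿ).
Constants are absorbed, so the tightest bound is O(2ⁿ).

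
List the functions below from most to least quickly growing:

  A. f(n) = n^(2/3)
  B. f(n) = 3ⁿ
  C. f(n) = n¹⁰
B > C > A

Comparing growth rates:
B = 3ⁿ is O(3ⁿ)
C = n¹⁰ is O(n¹⁰)
A = n^(2/3) is O(n^(2/3))

Therefore, the order from fastest to slowest is: B > C > A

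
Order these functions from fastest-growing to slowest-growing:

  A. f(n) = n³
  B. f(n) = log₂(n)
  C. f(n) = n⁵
C > A > B

Comparing growth rates:
C = n⁵ is O(n⁵)
A = n³ is O(n³)
B = log₂(n) is O(log n)

Therefore, the order from fastest to slowest is: C > A > B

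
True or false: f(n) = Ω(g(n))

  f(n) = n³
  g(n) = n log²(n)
True

f(n) = n³ is O(n³), and g(n) = n log²(n) is O(n log² n).
Since O(n³) grows at least as fast as O(n log² n), f(n) = Ω(g(n)) is true.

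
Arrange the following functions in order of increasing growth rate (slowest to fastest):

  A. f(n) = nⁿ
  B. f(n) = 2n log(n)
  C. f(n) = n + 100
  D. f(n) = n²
C < B < D < A

Comparing growth rates:
C = n + 100 is O(n)
B = 2n log(n) is O(n log n)
D = n² is O(n²)
A = nⁿ is O(nⁿ)

Therefore, the order from slowest to fastest is: C < B < D < A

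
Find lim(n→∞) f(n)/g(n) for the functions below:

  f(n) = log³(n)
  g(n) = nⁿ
0

Since log³(n) (O(log³ n)) grows slower than nⁿ (O(nⁿ)),
the ratio f(n)/g(n) → 0 as n → ∞.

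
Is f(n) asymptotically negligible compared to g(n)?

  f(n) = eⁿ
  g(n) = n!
True

f(n) = eⁿ is O(eⁿ), and g(n) = n! is O(n!).
Since O(eⁿ) grows strictly slower than O(n!), f(n) = o(g(n)) is true.
This means lim(n→∞) f(n)/g(n) = 0.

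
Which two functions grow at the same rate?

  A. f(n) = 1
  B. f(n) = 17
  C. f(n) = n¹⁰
A and B

Examining each function:
  A. 1 is O(1)
  B. 17 is O(1)
  C. n¹⁰ is O(n¹⁰)

Functions A and B both have the same complexity class.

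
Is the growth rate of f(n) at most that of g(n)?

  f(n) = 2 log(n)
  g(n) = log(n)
True

f(n) = 2 log(n) and g(n) = log(n) are both O(log n).
Big-O permits equal growth rates (f ≤ c·g for some c), so f(n) = O(g(n)) is true.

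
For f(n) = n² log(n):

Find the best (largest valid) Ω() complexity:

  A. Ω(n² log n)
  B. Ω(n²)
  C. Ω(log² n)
A

f(n) = n² log(n) is Ω(n² log n).
All listed options are valid Big-Ω bounds (lower bounds),
but Ω(n² log n) is the tightest (largest valid bound).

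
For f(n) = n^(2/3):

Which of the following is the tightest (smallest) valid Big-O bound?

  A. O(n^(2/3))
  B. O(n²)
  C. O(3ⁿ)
A

f(n) = n^(2/3) is O(n^(2/3)).
All listed options are valid Big-O bounds (upper bounds),
but O(n^(2/3)) is the tightest (smallest valid bound).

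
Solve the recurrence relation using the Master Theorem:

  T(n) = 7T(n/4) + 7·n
Θ(n^log₄(7))

Master Theorem: a = 7, b = 4, f(n) = 7·n.
Compute the critical exponent d = log₄(7) = 1.404.
Compare f(n) = Θ(n) against n^d:
  k = 1 < d = 1.404, so f(n) = O(n^(d-ε)) — Case 1.
  The recursion cost dominates: T(n) = Θ(n^d) = Θ(n^log₄(7)).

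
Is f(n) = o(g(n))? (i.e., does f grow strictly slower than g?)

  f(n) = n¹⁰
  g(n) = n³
False

f(n) = n¹⁰ is O(n¹⁰), and g(n) = n³ is O(n³).
Since O(n¹⁰) grows faster than or equal to O(n³), f(n) = o(g(n)) is false.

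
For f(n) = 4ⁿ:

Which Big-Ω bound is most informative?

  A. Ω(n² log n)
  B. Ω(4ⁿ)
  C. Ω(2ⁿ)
B

f(n) = 4ⁿ is Ω(4ⁿ).
All listed options are valid Big-Ω bounds (lower bounds),
but Ω(4ⁿ) is the tightest (largest valid bound).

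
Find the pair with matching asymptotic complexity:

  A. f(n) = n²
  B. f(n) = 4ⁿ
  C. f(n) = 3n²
A and C

Examining each function:
  A. n² is O(n²)
  B. 4ⁿ is O(4ⁿ)
  C. 3n² is O(n²)

Functions A and C both have the same complexity class.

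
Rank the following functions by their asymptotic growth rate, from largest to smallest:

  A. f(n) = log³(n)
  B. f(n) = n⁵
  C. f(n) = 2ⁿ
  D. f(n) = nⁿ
D > C > B > A

Comparing growth rates:
D = nⁿ is O(nⁿ)
C = 2ⁿ is O(2ⁿ)
B = n⁵ is O(n⁵)
A = log³(n) is O(log³ n)

Therefore, the order from fastest to slowest is: D > C > B > A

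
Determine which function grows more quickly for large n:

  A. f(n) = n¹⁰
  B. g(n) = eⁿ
B

f(n) = n¹⁰ is O(n¹⁰), while g(n) = eⁿ is O(eⁿ).
Since O(eⁿ) grows faster than O(n¹⁰), g(n) dominates.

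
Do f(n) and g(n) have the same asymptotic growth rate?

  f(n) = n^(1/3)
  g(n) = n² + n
False

f(n) = n^(1/3) is O(n^(1/3)), and g(n) = n² + n is O(n²).
Since they have different growth rates, f(n) = Θ(g(n)) is false.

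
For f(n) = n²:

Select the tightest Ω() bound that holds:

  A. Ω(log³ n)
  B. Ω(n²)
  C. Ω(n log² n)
B

f(n) = n² is Ω(n²).
All listed options are valid Big-Ω bounds (lower bounds),
but Ω(n²) is the tightest (largest valid bound).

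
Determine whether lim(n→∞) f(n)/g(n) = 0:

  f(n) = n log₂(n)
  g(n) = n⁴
True

f(n) = n log₂(n) is O(n log n), and g(n) = n⁴ is O(n⁴).
Since O(n log n) grows strictly slower than O(n⁴), f(n) = o(g(n)) is true.
This means lim(n→∞) f(n)/g(n) = 0.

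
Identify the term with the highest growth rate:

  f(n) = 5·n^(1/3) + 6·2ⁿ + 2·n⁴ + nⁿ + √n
nⁿ

Looking at each term:
  - 5·n^(1/3) is O(n^(1/3))
  - 6·2ⁿ is O(2ⁿ)
  - 2·n⁴ is O(n⁴)
  - nⁿ is O(nⁿ)
  - √n is O(√n)

The term nⁿ (O(nⁿ)) grows fastest and dominates all others.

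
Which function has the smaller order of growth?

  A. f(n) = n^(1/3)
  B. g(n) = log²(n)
B

f(n) = n^(1/3) is O(n^(1/3)), while g(n) = log²(n) is O(log² n).
Since O(log² n) grows slower than O(n^(1/3)), g(n) is dominated.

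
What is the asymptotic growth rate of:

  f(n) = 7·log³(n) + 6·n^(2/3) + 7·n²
Θ(n²)

Order the terms by growth rate: 7·log³(n) ≺ 6·n^(2/3) ≺ 7·n².
The fastest-growing term 7·n² dominates as n → ∞; dropping its constant factor gives Θ(n²).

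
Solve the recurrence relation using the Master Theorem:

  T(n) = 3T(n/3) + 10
Θ(n)

Master Theorem: a = 3, b = 3, f(n) = 10.
Compute the critical exponent d = log₃(3) = 1.
Compare f(n) = Θ(1) against n^d:
  k = 0 < d = 1, so f(n) = O(n^(d-ε)) — Case 1.
  The recursion cost dominates: T(n) = Θ(n^d) = Θ(n).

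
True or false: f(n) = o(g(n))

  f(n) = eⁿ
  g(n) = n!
True

f(n) = eⁿ is O(eⁿ), and g(n) = n! is O(n!).
Since O(eⁿ) grows strictly slower than O(n!), f(n) = o(g(n)) is true.
This means lim(n→∞) f(n)/g(n) = 0.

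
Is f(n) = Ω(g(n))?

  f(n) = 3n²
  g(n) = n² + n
True

f(n) = 3n² and g(n) = n² + n are both O(n²).
Big-Ω permits equal growth rates (f ≥ c·g for some c > 0), so f(n) = Ω(g(n)) is true.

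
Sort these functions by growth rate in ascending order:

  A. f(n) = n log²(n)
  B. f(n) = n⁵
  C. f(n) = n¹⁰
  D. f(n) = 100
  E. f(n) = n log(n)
D < E < A < B < C

Comparing growth rates:
D = 100 is O(1)
E = n log(n) is O(n log n)
A = n log²(n) is O(n log² n)
B = n⁵ is O(n⁵)
C = n¹⁰ is O(n¹⁰)

Therefore, the order from slowest to fastest is: D < E < A < B < C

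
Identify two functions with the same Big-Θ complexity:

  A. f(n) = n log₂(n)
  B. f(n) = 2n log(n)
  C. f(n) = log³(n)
A and B

Examining each function:
  A. n log₂(n) is O(n log n)
  B. 2n log(n) is O(n log n)
  C. log³(n) is O(log³ n)

Functions A and B both have the same complexity class.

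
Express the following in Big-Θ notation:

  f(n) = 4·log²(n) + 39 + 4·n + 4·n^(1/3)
Θ(n)

Order the terms by growth rate: 39 ≺ 4·log²(n) ≺ 4·n^(1/3) ≺ 4·n.
The fastest-growing term 4·n dominates as n → ∞; dropping its constant factor gives Θ(n).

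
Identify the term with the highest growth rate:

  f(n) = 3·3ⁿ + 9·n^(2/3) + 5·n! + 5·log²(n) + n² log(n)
5·n!

Looking at each term:
  - 3·3ⁿ is O(3ⁿ)
  - 9·n^(2/3) is O(n^(2/3))
  - 5·n! is O(n!)
  - 5·log²(n) is O(log² n)
  - n² log(n) is O(n² log n)

The term 5·n! (O(n!)) grows fastest and dominates all others.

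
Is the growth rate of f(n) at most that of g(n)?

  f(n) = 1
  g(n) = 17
True

f(n) = 1 and g(n) = 17 are both O(1).
Big-O permits equal growth rates (f ≤ c·g for some c), so f(n) = O(g(n)) is true.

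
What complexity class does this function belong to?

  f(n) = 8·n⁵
O(n⁵)

The dominant term in 8·n⁵ is 8·n⁵, which is Θ(n⁵).
Constants are absorbed, so the tightest bound is O(n⁵).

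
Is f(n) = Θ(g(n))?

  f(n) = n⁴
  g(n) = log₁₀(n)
False

f(n) = n⁴ is O(n⁴), and g(n) = log₁₀(n) is O(log n).
Since they have different growth rates, f(n) = Θ(g(n)) is false.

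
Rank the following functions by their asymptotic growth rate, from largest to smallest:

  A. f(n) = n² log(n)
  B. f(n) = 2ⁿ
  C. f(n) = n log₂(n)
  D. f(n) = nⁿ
D > B > A > C

Comparing growth rates:
D = nⁿ is O(nⁿ)
B = 2ⁿ is O(2ⁿ)
A = n² log(n) is O(n² log n)
C = n log₂(n) is O(n log n)

Therefore, the order from fastest to slowest is: D > B > A > C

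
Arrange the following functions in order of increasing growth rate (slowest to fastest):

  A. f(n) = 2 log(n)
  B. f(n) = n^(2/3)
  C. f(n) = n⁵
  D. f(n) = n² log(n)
A < B < D < C

Comparing growth rates:
A = 2 log(n) is O(log n)
B = n^(2/3) is O(n^(2/3))
D = n² log(n) is O(n² log n)
C = n⁵ is O(n⁵)

Therefore, the order from slowest to fastest is: A < B < D < C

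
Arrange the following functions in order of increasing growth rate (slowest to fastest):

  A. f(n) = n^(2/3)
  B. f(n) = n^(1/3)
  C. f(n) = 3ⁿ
B < A < C

Comparing growth rates:
B = n^(1/3) is O(n^(1/3))
A = n^(2/3) is O(n^(2/3))
C = 3ⁿ is O(3ⁿ)

Therefore, the order from slowest to fastest is: B < A < C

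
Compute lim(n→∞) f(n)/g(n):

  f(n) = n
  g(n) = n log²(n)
0

Since n (O(n)) grows slower than n log²(n) (O(n log² n)),
the ratio f(n)/g(n) → 0 as n → ∞.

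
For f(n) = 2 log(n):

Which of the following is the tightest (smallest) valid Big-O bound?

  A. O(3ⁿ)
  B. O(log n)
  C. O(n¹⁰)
B

f(n) = 2 log(n) is O(log n).
All listed options are valid Big-O bounds (upper bounds),
but O(log n) is the tightest (smallest valid bound).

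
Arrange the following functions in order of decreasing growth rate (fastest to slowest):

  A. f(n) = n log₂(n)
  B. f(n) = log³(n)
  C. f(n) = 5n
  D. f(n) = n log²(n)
D > A > C > B

Comparing growth rates:
D = n log²(n) is O(n log² n)
A = n log₂(n) is O(n log n)
C = 5n is O(n)
B = log³(n) is O(log³ n)

Therefore, the order from fastest to slowest is: D > A > C > B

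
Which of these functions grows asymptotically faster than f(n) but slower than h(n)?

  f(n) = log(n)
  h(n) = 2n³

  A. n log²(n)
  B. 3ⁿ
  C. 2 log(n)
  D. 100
A

We need g(n) with log(n) = o(g(n)) and g(n) = o(2n³), i.e. O(log n) ≺ g ≺ O(n³).
Check each option:
  A. n log²(n) — O(n log² n) is strictly between O(log n) and O(n³) ✓
  B. 3ⁿ — O(3ⁿ) does not grow strictly slower than h(n)
  C. 2 log(n) — O(log n) does not grow strictly faster than f(n)
  D. 100 — O(1) does not grow strictly faster than f(n)

Only option A (n log²(n)) lies strictly between.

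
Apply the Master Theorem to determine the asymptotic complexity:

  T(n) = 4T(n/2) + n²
Θ(n² log n)

Master Theorem: a = 4, b = 2, f(n) = n².
Compute the critical exponent d = log₂(4) = 2.
Compare f(n) = Θ(n²) against n^d:
  k = 2 = d, so f(n) = Θ(n^d) — Case 2.
  Work is balanced across levels: T(n) = Θ(n^d log n) = Θ(n² log n).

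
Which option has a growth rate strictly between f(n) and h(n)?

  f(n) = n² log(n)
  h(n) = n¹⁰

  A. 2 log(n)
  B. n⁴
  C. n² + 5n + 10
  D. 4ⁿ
B

We need g(n) with n² log(n) = o(g(n)) and g(n) = o(n¹⁰), i.e. O(n² log n) ≺ g ≺ O(n¹⁰).
Check each option:
  A. 2 log(n) — O(log n) does not grow strictly faster than f(n)
  B. n⁴ — O(n⁴) is strictly between O(n² log n) and O(n¹⁰) ✓
  C. n² + 5n + 10 — O(n²) does not grow strictly faster than f(n)
  D. 4ⁿ — O(4ⁿ) does not grow strictly slower than h(n)

Only option B (n⁴) lies strictly between.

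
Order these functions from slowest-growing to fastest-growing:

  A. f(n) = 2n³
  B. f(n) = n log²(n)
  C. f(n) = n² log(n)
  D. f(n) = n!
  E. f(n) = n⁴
B < C < A < E < D

Comparing growth rates:
B = n log²(n) is O(n log² n)
C = n² log(n) is O(n² log n)
A = 2n³ is O(n³)
E = n⁴ is O(n⁴)
D = n! is O(n!)

Therefore, the order from slowest to fastest is: B < C < A < E < D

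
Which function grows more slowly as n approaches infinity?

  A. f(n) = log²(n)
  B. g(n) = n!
A

f(n) = log²(n) is O(log² n), while g(n) = n! is O(n!).
Since O(log² n) grows slower than O(n!), f(n) is dominated.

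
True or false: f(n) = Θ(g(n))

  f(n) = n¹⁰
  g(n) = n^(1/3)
False

f(n) = n¹⁰ is O(n¹⁰), and g(n) = n^(1/3) is O(n^(1/3)).
Since they have different growth rates, f(n) = Θ(g(n)) is false.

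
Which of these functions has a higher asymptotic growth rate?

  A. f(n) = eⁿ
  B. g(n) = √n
A

f(n) = eⁿ is O(eⁿ), while g(n) = √n is O(√n).
Since O(eⁿ) grows faster than O(√n), f(n) dominates.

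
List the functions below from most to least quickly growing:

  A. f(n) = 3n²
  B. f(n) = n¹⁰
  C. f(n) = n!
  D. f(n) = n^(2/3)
C > B > A > D

Comparing growth rates:
C = n! is O(n!)
B = n¹⁰ is O(n¹⁰)
A = 3n² is O(n²)
D = n^(2/3) is O(n^(2/3))

Therefore, the order from fastest to slowest is: C > B > A > D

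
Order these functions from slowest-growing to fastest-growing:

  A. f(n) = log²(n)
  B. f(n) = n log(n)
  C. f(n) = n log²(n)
A < B < C

Comparing growth rates:
A = log²(n) is O(log² n)
B = n log(n) is O(n log n)
C = n log²(n) is O(n log² n)

Therefore, the order from slowest to fastest is: A < B < C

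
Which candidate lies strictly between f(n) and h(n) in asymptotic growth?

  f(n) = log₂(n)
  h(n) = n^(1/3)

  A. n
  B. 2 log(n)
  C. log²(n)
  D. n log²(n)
C

We need g(n) with log₂(n) = o(g(n)) and g(n) = o(n^(1/3)), i.e. O(log n) ≺ g ≺ O(n^(1/3)).
Check each option:
  A. n — O(n) does not grow strictly slower than h(n)
  B. 2 log(n) — O(log n) does not grow strictly faster than f(n)
  C. log²(n) — O(log² n) is strictly between O(log n) and O(n^(1/3)) ✓
  D. n log²(n) — O(n log² n) does not grow strictly slower than h(n)

Only option C (log²(n)) lies strictly between.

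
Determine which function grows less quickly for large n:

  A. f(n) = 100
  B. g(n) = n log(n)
A

f(n) = 100 is O(1), while g(n) = n log(n) is O(n log n).
Since O(1) grows slower than O(n log n), f(n) is dominated.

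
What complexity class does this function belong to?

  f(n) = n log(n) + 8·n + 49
O(n log n)

The dominant term in n log(n) + 8·n + 49 is n log(n), which is Θ(n log n).
Lower-order terms (8·n, 49) are asymptotically negligible.
Constants are absorbed, so the tightest bound is O(n log n).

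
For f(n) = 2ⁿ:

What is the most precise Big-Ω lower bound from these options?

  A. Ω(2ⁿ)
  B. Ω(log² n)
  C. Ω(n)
A

f(n) = 2ⁿ is Ω(2ⁿ).
All listed options are valid Big-Ω bounds (lower bounds),
but Ω(2ⁿ) is the tightest (largest valid bound).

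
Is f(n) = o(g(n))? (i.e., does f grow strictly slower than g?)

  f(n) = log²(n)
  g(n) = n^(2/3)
True

f(n) = log²(n) is O(log² n), and g(n) = n^(2/3) is O(n^(2/3)).
Since O(log² n) grows strictly slower than O(n^(2/3)), f(n) = o(g(n)) is true.
This means lim(n→∞) f(n)/g(n) = 0.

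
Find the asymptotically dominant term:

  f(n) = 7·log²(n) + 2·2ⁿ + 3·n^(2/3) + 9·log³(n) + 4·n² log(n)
2·2ⁿ

Looking at each term:
  - 7·log²(n) is O(log² n)
  - 2·2ⁿ is O(2ⁿ)
  - 3·n^(2/3) is O(n^(2/3))
  - 9·log³(n) is O(log³ n)
  - 4·n² log(n) is O(n² log n)

The term 2·2ⁿ (O(2ⁿ)) grows fastest and dominates all others.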